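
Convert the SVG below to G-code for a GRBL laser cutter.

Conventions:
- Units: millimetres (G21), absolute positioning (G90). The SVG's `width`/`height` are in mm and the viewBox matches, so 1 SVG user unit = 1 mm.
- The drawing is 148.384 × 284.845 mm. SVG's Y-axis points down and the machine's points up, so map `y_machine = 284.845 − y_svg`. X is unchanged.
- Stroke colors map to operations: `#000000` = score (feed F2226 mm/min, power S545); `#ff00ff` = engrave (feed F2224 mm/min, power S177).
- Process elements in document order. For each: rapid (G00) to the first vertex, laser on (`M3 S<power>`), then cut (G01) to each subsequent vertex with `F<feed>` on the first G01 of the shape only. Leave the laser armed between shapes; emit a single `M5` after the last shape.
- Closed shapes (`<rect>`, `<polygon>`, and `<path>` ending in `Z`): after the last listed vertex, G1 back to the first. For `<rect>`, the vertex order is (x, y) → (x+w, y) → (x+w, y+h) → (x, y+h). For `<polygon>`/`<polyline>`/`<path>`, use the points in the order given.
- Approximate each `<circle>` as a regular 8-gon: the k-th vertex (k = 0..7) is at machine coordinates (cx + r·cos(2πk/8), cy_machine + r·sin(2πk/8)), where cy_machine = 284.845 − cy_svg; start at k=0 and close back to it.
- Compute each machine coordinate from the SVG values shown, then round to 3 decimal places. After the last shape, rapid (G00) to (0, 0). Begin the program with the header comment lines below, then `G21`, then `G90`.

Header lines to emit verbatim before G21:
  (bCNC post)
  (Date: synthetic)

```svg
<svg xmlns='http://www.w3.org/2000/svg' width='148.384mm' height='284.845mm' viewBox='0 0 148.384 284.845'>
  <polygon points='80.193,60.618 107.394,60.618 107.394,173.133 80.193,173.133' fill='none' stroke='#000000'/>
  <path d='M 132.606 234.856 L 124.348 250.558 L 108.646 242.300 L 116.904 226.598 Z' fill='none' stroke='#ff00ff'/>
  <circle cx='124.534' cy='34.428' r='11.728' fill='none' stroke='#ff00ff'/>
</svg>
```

1 u = 1 mm; y_m = 284.845 − y.

[1] `<polygon>` rectangle, #000000→score S545 F2226: (80.193,224.227) → (107.394,224.227) → (107.394,111.712) → (80.193,111.712) → (80.193,224.227) (closed)

[2] `<path>` regular polygon, #ff00ff→engrave S177 F2224: (132.606,49.989) → (124.348,34.287) → (108.646,42.545) → (116.904,58.247) → (132.606,49.989) (closed)

[3] `<circle>` circle, #ff00ff→engrave S177 F2224: (136.262,250.417) → (132.827,258.710) → (124.534,262.145) → (116.241,258.710) → (112.806,250.417) → (116.241,242.124) → (124.534,238.689) → (132.827,242.124) → (136.262,250.417) (closed)

(bCNC post)
(Date: synthetic)
G21
G90
G00 X80.193 Y224.227
M3 S545
G01 X107.394 Y224.227 F2226
G01 X107.394 Y111.712
G01 X80.193 Y111.712
G01 X80.193 Y224.227
G00 X132.606 Y49.989
M3 S177
G01 X124.348 Y34.287 F2224
G01 X108.646 Y42.545
G01 X116.904 Y58.247
G01 X132.606 Y49.989
G00 X136.262 Y250.417
M3 S177
G01 X132.827 Y258.710 F2224
G01 X124.534 Y262.145
G01 X116.241 Y258.710
G01 X112.806 Y250.417
G01 X116.241 Y242.124
G01 X124.534 Y238.689
G01 X132.827 Y242.124
G01 X136.262 Y250.417
M5
G00 X0.000 Y0.000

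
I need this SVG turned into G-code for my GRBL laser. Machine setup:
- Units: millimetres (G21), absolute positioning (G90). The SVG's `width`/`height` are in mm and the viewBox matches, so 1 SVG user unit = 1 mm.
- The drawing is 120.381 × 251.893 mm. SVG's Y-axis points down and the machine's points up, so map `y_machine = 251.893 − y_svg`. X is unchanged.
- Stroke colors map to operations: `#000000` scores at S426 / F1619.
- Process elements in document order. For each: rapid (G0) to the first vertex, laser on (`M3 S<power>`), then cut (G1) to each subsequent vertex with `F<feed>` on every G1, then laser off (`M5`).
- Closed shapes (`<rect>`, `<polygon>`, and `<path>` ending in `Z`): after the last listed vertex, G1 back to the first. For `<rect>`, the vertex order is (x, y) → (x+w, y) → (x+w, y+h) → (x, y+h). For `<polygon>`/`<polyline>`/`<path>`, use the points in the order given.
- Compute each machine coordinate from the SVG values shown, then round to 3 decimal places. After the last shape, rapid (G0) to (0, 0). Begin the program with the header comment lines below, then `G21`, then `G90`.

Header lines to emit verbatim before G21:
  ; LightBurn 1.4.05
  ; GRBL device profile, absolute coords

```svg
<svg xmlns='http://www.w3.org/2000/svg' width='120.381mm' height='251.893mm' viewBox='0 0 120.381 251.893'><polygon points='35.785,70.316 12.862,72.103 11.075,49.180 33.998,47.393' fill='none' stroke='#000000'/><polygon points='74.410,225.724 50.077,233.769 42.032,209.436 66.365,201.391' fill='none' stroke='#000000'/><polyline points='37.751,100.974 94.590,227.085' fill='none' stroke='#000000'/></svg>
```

1 u = 1 mm; y_m = 251.893 − y.

[1] `<polygon>` regular polygon, #000000→score S426 F1619: (35.785,181.577) → (12.862,179.790) → (11.075,202.713) → (33.998,204.500) → (35.785,181.577) (closed)

[2] `<polygon>` regular polygon, #000000→score S426 F1619: (74.410,26.169) → (50.077,18.124) → (42.032,42.457) → (66.365,50.502) → (74.410,26.169) (closed)

[3] `<polyline>` line segment, #000000→score S426 F1619: (37.751,150.919) → (94.590,24.808)

; LightBurn 1.4.05
; GRBL device profile, absolute coords
G21
G90
G0 X35.785 Y181.577
M3 S426
G1 X12.862 Y179.790 F1619
G1 X11.075 Y202.713 F1619
G1 X33.998 Y204.500 F1619
G1 X35.785 Y181.577 F1619
M5
G0 X74.410 Y26.169
M3 S426
G1 X50.077 Y18.124 F1619
G1 X42.032 Y42.457 F1619
G1 X66.365 Y50.502 F1619
G1 X74.410 Y26.169 F1619
M5
G0 X37.751 Y150.919
M3 S426
G1 X94.590 Y24.808 F1619
M5
G0 X0.000 Y0.000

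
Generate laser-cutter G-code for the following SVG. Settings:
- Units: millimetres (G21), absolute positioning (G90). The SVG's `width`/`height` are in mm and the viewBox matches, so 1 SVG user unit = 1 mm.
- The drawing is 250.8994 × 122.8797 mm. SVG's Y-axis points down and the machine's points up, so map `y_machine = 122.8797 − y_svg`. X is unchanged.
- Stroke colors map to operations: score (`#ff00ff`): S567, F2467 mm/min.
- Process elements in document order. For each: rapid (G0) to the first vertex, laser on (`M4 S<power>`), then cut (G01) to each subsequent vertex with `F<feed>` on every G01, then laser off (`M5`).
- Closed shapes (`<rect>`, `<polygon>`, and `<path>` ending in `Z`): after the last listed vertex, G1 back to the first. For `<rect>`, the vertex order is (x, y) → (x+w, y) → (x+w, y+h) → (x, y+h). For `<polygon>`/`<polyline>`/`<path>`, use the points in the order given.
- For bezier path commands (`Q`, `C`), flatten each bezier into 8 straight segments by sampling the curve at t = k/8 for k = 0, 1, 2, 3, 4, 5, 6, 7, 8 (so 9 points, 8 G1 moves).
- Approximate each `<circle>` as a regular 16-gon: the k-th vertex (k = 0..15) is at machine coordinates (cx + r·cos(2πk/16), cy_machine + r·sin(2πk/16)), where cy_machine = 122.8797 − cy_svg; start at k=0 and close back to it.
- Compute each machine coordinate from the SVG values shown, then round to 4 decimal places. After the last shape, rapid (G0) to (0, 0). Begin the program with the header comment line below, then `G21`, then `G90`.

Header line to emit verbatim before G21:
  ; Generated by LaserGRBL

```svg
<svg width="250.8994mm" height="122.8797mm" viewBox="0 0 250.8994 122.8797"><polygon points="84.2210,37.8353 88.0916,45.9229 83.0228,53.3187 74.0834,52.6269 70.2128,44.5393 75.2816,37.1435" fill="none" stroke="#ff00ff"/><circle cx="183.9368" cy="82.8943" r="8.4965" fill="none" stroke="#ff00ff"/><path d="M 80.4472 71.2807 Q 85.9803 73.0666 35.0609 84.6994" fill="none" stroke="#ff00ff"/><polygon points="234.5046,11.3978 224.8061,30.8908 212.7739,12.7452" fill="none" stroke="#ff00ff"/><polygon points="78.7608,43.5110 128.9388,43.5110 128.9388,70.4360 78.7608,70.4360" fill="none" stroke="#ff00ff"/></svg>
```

; Generated by LaserGRBL
G21
G90
G0 X84.2210 Y85.0444
M4 S567
G01 X88.0916 Y76.9568 F2467
G01 X83.0228 Y69.5610 F2467
G01 X74.0834 Y70.2528 F2467
G01 X70.2128 Y78.3404 F2467
G01 X75.2816 Y85.7362 F2467
G01 X84.2210 Y85.0444 F2467
M5
G0 X192.4333 Y39.9854
M4 S567
G01 X191.7865 Y43.2369 F2467
G01 X189.9447 Y45.9933 F2467
G01 X187.1883 Y47.8351 F2467
G01 X183.9368 Y48.4819 F2467
G01 X180.6853 Y47.8351 F2467
G01 X177.9289 Y45.9933 F2467
G01 X176.0871 Y43.2369 F2467
G01 X175.4403 Y39.9854 F2467
G01 X176.0871 Y36.7339 F2467
G01 X177.9289 Y33.9775 F2467
G01 X180.6853 Y32.1357 F2467
G01 X183.9368 Y31.4889 F2467
G01 X187.1883 Y32.1357 F2467
G01 X189.9447 Y33.9775 F2467
G01 X191.7865 Y36.7339 F2467
G01 X192.4333 Y39.9854 F2467
M5
G0 X80.4472 Y51.5990
M4 S567
G01 X80.9484 Y50.9987 F2467
G01 X79.6855 Y50.0906 F2467
G01 X76.6584 Y48.8749 F2467
G01 X71.8672 Y47.3514 F2467
G01 X65.3118 Y45.5202 F2467
G01 X56.9923 Y43.3813 F2467
G01 X46.9087 Y40.9346 F2467
G01 X35.0609 Y38.1803 F2467
M5
G0 X234.5046 Y111.4819
M4 S567
G01 X224.8061 Y91.9889 F2467
G01 X212.7739 Y110.1345 F2467
G01 X234.5046 Y111.4819 F2467
M5
G0 X78.7608 Y79.3687
M4 S567
G01 X128.9388 Y79.3687 F2467
G01 X128.9388 Y52.4437 F2467
G01 X78.7608 Y52.4437 F2467
G01 X78.7608 Y79.3687 F2467
M5
G0 X0.0000 Y0.0000

viewBox `0 0 250.8994 122.8797` with mm width/height → 1 unit = 1 mm. Flip: y_m = 122.8797 − y_svg.

**Shape 1** — `<polygon>` regular polygon, stroke `#ff00ff` → score (S567, F2467). Machine vertices: (84.2210,85.0444) → (88.0916,76.9568) → (83.0228,69.5610) → (74.0834,70.2528) → (70.2128,78.3404) → (75.2816,85.7362) → (84.2210,85.0444). Closed: final G1 returns to the first vertex.

**Shape 2** — `<circle>` circle, stroke `#ff00ff` → score (S567, F2467). Machine vertices: (192.4333,39.9854) → (191.7865,43.2369) → (189.9447,45.9933) → (187.1883,47.8351) → (183.9368,48.4819) → (180.6853,47.8351) → (177.9289,45.9933) → (176.0871,43.2369) → (175.4403,39.9854) → (176.0871,36.7339) → (177.9289,33.9775) → (180.6853,32.1357) → (183.9368,31.4889) → (187.1883,32.1357) → (189.9447,33.9775) → (191.7865,36.7339) → (192.4333,39.9854). Closed: final G1 returns to the first vertex.

**Shape 3** — `<path>` quadratic bezier, stroke `#ff00ff` → score (S567, F2467). Control points (SVG): P0=(80.4472,71.2807), P1=(85.9803,73.0666), P2=(35.0609,84.6994); sampled at t=k/8. Machine vertices: (80.4472,51.5990) → (80.9484,50.9987) → (79.6855,50.0906) → (76.6584,48.8749) → (71.8672,47.3514) → (65.3118,45.5202) → (56.9923,43.3813) → (46.9087,40.9346) → (35.0609,38.1803). Open path.

**Shape 4** — `<polygon>` regular polygon, stroke `#ff00ff` → score (S567, F2467). Machine vertices: (234.5046,111.4819) → (224.8061,91.9889) → (212.7739,110.1345) → (234.5046,111.4819). Closed: final G1 returns to the first vertex.

**Shape 5** — `<polygon>` rectangle, stroke `#ff00ff` → score (S567, F2467). Machine vertices: (78.7608,79.3687) → (128.9388,79.3687) → (128.9388,52.4437) → (78.7608,52.4437) → (78.7608,79.3687). Closed: final G1 returns to the first vertex.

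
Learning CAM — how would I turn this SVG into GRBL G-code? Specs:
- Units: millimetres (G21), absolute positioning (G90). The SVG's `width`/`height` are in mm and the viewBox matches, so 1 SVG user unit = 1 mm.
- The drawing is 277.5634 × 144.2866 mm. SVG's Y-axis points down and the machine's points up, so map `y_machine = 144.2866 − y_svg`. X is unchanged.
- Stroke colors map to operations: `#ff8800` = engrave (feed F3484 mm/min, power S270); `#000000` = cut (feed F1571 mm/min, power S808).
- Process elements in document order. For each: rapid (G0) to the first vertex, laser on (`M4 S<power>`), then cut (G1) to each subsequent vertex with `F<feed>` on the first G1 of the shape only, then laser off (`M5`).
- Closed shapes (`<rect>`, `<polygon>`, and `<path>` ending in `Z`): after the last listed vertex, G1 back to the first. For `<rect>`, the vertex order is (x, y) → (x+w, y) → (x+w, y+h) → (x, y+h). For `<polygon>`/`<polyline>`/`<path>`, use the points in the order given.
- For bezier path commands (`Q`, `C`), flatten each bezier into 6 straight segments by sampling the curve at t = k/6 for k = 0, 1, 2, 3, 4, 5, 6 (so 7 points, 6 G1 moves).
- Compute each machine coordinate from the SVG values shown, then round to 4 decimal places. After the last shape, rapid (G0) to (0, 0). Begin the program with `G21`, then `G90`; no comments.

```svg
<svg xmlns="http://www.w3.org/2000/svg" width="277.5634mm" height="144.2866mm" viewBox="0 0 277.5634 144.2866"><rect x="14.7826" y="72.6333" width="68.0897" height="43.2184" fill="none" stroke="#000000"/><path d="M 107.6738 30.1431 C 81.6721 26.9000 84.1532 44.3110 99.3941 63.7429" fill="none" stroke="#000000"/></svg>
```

G21
G90
G0 X14.7826 Y71.6533
M4 S808
G1 X82.8723 Y71.6533 F1571
G1 X82.8723 Y28.4349
G1 X14.7826 Y28.4349
G1 X14.7826 Y71.6533
M5
G0 X107.6738 Y114.1435
M4 S808
G1 X96.9737 Y114.1301 F1571
G1 X90.5840 Y111.1920
G1 X88.0680 Y105.8467
G1 X88.9888 Y98.6118
G1 X92.9098 Y90.0050
G1 X99.3941 Y80.5437
M5
G0 X0.0000 Y0.0000

viewBox `0 0 277.5634 144.2866` with mm width/height → 1 unit = 1 mm. Flip: y_m = 144.2866 − y_svg.

**Shape 1** — `<rect>` rectangle, stroke `#000000` → cut (S808, F1571). Machine vertices: (14.7826,71.6533) → (82.8723,71.6533) → (82.8723,28.4349) → (14.7826,28.4349) → (14.7826,71.6533). Closed: final G1 returns to the first vertex.

**Shape 2** — `<path>` cubic bezier, stroke `#000000` → cut (S808, F1571). Control points (SVG): P0=(107.6738,30.1431), P1=(81.6721,26.9000), P2=(84.1532,44.3110), P3=(99.3941,63.7429); sampled at t=k/6. Machine vertices: (107.6738,114.1435) → (96.9737,114.1301) → (90.5840,111.1920) → (88.0680,105.8467) → (88.9888,98.6118) → (92.9098,90.0050) → (99.3941,80.5437). Open path.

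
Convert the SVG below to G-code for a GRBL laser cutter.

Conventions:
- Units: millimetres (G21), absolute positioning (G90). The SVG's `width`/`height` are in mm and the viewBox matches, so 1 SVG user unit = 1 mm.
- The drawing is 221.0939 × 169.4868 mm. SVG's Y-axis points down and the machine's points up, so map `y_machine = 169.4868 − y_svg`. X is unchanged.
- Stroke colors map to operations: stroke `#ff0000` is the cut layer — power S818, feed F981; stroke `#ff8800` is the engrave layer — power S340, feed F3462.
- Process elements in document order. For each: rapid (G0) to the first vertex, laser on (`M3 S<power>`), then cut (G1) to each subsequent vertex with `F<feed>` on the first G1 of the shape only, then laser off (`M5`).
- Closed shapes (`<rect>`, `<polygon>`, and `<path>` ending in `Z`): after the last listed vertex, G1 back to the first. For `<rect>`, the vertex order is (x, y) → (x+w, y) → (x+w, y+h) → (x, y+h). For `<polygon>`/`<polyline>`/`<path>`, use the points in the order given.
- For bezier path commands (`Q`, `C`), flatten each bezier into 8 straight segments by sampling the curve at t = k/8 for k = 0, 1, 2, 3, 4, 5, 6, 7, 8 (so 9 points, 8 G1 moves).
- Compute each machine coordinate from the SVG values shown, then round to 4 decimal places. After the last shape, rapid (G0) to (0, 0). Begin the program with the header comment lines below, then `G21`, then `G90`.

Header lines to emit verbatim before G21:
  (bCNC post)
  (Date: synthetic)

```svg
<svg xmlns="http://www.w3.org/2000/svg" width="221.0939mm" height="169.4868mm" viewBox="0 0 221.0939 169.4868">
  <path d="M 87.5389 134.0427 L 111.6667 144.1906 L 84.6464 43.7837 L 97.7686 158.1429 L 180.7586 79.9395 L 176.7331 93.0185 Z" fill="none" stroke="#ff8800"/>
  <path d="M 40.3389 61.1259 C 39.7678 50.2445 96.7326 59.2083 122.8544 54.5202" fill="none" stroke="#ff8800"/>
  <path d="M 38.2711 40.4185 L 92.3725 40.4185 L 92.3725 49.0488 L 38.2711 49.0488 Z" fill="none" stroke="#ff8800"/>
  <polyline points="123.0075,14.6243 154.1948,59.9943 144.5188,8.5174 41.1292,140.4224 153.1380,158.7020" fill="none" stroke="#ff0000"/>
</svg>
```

Since the viewBox matches the mm dimensions, user units are millimetres directly. The only transform is the Y-flip y_m = 169.4868 − y_svg.

Shape 1 is a closed polygon drawn with `<path>`. Its stroke #ff8800 means engrave at S340, F3462. After flipping Y the toolpath is (87.5389,35.4441) → (111.6667,25.2962) → (84.6464,125.7031) → (97.7686,11.3439) → (180.7586,89.5473) → (176.7331,76.4683) → (87.5389,35.4441), returning to the start.

Shape 2 is a cubic bezier drawn with `<path>`. Its stroke #ff8800 means engrave at S340, F3462. After flipping Y the toolpath is (40.3389,108.3609) → (42.6491,111.5766) → (49.3176,113.3244) → (59.3088,113.9967) → (71.5868,113.9862) → (85.1161,113.6854) → (98.8609,113.4869) → (111.7856,113.7831) → (122.8544,114.9666).

Shape 3 is a rectangle drawn with `<path>`. Its stroke #ff8800 means engrave at S340, F3462. After flipping Y the toolpath is (38.2711,129.0683) → (92.3725,129.0683) → (92.3725,120.4380) → (38.2711,120.4380) → (38.2711,129.0683), returning to the start.

Shape 4 is a open polyline drawn with `<polyline>`. Its stroke #ff0000 means cut at S818, F981. After flipping Y the toolpath is (123.0075,154.8625) → (154.1948,109.4925) → (144.5188,160.9694) → (41.1292,29.0644) → (153.1380,10.7848).

(bCNC post)
(Date: synthetic)
G21
G90
G0 X87.5389 Y35.4441
M3 S340
G1 X111.6667 Y25.2962 F3462
G1 X84.6464 Y125.7031
G1 X97.7686 Y11.3439
G1 X180.7586 Y89.5473
G1 X176.7331 Y76.4683
G1 X87.5389 Y35.4441
M5
G0 X40.3389 Y108.3609
M3 S340
G1 X42.6491 Y111.5766 F3462
G1 X49.3176 Y113.3244
G1 X59.3088 Y113.9967
G1 X71.5868 Y113.9862
G1 X85.1161 Y113.6854
G1 X98.8609 Y113.4869
G1 X111.7856 Y113.7831
G1 X122.8544 Y114.9666
M5
G0 X38.2711 Y129.0683
M3 S340
G1 X92.3725 Y129.0683 F3462
G1 X92.3725 Y120.4380
G1 X38.2711 Y120.4380
G1 X38.2711 Y129.0683
M5
G0 X123.0075 Y154.8625
M3 S818
G1 X154.1948 Y109.4925 F981
G1 X144.5188 Y160.9694
G1 X41.1292 Y29.0644
G1 X153.1380 Y10.7848
M5
G0 X0.0000 Y0.0000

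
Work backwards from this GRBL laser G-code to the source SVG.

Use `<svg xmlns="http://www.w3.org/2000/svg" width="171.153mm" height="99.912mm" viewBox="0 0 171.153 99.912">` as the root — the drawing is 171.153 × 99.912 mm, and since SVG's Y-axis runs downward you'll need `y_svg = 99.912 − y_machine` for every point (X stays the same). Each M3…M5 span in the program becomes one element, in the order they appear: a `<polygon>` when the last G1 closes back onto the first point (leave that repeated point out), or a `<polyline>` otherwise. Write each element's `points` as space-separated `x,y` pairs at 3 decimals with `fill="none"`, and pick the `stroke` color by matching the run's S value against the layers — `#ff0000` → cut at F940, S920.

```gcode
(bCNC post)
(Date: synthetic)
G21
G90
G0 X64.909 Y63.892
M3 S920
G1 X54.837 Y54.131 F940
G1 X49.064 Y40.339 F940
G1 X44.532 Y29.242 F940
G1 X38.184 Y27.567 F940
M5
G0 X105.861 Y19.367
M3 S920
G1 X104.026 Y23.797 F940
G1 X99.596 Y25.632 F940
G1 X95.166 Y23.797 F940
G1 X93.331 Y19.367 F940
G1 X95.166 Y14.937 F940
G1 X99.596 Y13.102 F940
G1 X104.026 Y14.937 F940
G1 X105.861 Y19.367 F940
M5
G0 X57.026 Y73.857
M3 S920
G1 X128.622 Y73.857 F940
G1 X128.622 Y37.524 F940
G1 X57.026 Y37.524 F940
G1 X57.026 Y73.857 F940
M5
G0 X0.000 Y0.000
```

<svg xmlns="http://www.w3.org/2000/svg" width="171.153mm" height="99.912mm" viewBox="0 0 171.153 99.912">
  <polyline points="64.909,36.020 54.837,45.781 49.064,59.573 44.532,70.670 38.184,72.345" fill="none" stroke="#ff0000"/>
  <polygon points="105.861,80.545 104.026,76.115 99.596,74.280 95.166,76.115 93.331,80.545 95.166,84.975 99.596,86.810 104.026,84.975" fill="none" stroke="#ff0000"/>
  <polygon points="57.026,26.055 128.622,26.055 128.622,62.388 57.026,62.388" fill="none" stroke="#ff0000"/>
</svg>

Machine Y-up, SVG Y-down with viewBox height 99.912, so y_svg = 99.912 − y_machine; X carries over. Every run uses S920, so all elements get stroke `#ff0000` (cut).

Run 1: The run is open, so emit a `<polyline>` with points (Y-flipped): 64.909,36.020 54.837,45.781 49.064,59.573 44.532,70.670 38.184,72.345.

Run 2: The run returns to its start, so emit a `<polygon>` with points (Y-flipped): 105.861,80.545 104.026,76.115 99.596,74.280 95.166,76.115 93.331,80.545 95.166,84.975 99.596,86.810 104.026,84.975.

Run 3: The run returns to its start, so emit a `<polygon>` with points (Y-flipped): 57.026,26.055 128.622,26.055 128.622,62.388 57.026,62.388.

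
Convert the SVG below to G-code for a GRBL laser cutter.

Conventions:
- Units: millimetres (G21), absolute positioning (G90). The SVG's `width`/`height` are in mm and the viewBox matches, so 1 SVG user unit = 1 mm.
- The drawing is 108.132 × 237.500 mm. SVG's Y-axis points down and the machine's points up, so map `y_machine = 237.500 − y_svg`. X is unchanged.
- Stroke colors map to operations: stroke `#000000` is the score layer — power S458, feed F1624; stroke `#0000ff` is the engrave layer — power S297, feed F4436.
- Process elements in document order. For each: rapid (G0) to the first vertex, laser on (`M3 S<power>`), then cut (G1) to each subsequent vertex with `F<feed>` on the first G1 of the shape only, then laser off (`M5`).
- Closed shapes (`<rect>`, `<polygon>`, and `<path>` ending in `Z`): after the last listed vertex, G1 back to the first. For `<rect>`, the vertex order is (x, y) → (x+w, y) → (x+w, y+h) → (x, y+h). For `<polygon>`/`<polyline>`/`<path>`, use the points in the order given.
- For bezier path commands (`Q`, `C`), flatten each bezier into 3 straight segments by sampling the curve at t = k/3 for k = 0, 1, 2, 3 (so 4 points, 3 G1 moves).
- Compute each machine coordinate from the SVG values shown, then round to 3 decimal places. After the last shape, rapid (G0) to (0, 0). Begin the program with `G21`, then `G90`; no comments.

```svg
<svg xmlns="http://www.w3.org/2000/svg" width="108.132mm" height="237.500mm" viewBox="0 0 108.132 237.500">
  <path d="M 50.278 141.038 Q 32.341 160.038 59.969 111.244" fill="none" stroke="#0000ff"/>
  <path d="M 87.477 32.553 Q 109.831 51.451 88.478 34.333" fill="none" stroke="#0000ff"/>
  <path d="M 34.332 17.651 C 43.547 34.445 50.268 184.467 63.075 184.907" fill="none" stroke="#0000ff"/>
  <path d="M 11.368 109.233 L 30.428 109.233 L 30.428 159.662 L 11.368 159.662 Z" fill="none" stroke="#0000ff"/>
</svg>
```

1 u = 1 mm; y_m = 237.500 − y.

[1] `<path>` quadratic bezier, #0000ff→engrave S297 F4436: (50.278,96.462) → (43.383,91.328) → (46.613,101.259) → (59.969,126.256)

[2] `<path>` quadratic bezier, #0000ff→engrave S297 F4436: (87.477,204.947) → (97.523,196.350) → (97.857,195.757) → (88.478,203.167)

[3] `<path>` cubic bezier, #0000ff→engrave S297 F4436: (34.332,219.849) → (43.033,169.120) → (51.979,92.419) → (63.075,52.593)

[4] `<path>` rectangle, #0000ff→engrave S297 F4436: (11.368,128.267) → (30.428,128.267) → (30.428,77.838) → (11.368,77.838) → (11.368,128.267) (closed)

G21
G90
G0 X50.278 Y96.462
M3 S297
G1 X43.383 Y91.328 F4436
G1 X46.613 Y101.259
G1 X59.969 Y126.256
M5
G0 X87.477 Y204.947
M3 S297
G1 X97.523 Y196.350 F4436
G1 X97.857 Y195.757
G1 X88.478 Y203.167
M5
G0 X34.332 Y219.849
M3 S297
G1 X43.033 Y169.120 F4436
G1 X51.979 Y92.419
G1 X63.075 Y52.593
M5
G0 X11.368 Y128.267
M3 S297
G1 X30.428 Y128.267 F4436
G1 X30.428 Y77.838
G1 X11.368 Y77.838
G1 X11.368 Y128.267
M5
G0 X0.000 Y0.000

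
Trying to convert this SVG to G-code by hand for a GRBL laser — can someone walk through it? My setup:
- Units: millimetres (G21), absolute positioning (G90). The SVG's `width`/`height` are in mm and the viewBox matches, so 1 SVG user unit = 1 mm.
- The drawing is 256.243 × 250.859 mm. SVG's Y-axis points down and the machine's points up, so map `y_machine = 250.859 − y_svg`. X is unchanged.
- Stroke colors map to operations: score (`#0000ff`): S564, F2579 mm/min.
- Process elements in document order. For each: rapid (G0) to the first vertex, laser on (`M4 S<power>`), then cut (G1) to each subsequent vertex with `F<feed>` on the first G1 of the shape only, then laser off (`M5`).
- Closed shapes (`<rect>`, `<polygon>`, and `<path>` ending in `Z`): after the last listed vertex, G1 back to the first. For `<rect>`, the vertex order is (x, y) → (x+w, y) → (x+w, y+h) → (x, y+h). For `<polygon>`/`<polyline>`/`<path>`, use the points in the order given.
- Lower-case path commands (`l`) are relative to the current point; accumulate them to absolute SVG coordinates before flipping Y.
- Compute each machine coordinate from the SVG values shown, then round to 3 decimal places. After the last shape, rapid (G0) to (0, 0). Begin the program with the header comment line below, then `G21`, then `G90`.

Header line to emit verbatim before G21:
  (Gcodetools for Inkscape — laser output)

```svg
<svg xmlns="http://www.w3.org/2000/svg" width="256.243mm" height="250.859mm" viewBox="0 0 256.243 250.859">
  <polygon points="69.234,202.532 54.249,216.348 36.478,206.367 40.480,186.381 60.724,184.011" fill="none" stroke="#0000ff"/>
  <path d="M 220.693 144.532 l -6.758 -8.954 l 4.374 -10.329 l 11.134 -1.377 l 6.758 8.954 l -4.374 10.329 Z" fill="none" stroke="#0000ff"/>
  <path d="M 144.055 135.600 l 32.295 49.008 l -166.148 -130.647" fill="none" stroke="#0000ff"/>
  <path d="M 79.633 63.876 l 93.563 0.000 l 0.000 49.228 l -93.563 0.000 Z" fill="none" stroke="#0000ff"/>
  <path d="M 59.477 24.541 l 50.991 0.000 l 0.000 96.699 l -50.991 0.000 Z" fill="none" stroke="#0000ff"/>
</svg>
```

1 u = 1 mm; y_m = 250.859 − y.

[1] `<polygon>` regular polygon, #0000ff→score S564 F2579: (69.234,48.327) → (54.249,34.511) → (36.478,44.492) → (40.480,64.478) → (60.724,66.848) → (69.234,48.327) (closed)

[2] `<path>` regular polygon, #0000ff→score S564 F2579: (220.693,106.327) → (213.935,115.281) → (218.309,125.610) → (229.443,126.987) → (236.201,118.033) → (231.827,107.704) → (220.693,106.327) (closed)

[3] `<path>` open polyline, #0000ff→score S564 F2579: (144.055,115.259) → (176.350,66.251) → (10.202,196.898)

[4] `<path>` rectangle, #0000ff→score S564 F2579: (79.633,186.983) → (173.196,186.983) → (173.196,137.755) → (79.633,137.755) → (79.633,186.983) (closed)

[5] `<path>` rectangle, #0000ff→score S564 F2579: (59.477,226.318) → (110.468,226.318) → (110.468,129.619) → (59.477,129.619) → (59.477,226.318) (closed)

(Gcodetools for Inkscape — laser output)
G21
G90
G0 X69.234 Y48.327
M4 S564
G1 X54.249 Y34.511 F2579
G1 X36.478 Y44.492
G1 X40.480 Y64.478
G1 X60.724 Y66.848
G1 X69.234 Y48.327
M5
G0 X220.693 Y106.327
M4 S564
G1 X213.935 Y115.281 F2579
G1 X218.309 Y125.610
G1 X229.443 Y126.987
G1 X236.201 Y118.033
G1 X231.827 Y107.704
G1 X220.693 Y106.327
M5
G0 X144.055 Y115.259
M4 S564
G1 X176.350 Y66.251 F2579
G1 X10.202 Y196.898
M5
G0 X79.633 Y186.983
M4 S564
G1 X173.196 Y186.983 F2579
G1 X173.196 Y137.755
G1 X79.633 Y137.755
G1 X79.633 Y186.983
M5
G0 X59.477 Y226.318
M4 S564
G1 X110.468 Y226.318 F2579
G1 X110.468 Y129.619
G1 X59.477 Y129.619
G1 X59.477 Y226.318
M5
G0 X0.000 Y0.000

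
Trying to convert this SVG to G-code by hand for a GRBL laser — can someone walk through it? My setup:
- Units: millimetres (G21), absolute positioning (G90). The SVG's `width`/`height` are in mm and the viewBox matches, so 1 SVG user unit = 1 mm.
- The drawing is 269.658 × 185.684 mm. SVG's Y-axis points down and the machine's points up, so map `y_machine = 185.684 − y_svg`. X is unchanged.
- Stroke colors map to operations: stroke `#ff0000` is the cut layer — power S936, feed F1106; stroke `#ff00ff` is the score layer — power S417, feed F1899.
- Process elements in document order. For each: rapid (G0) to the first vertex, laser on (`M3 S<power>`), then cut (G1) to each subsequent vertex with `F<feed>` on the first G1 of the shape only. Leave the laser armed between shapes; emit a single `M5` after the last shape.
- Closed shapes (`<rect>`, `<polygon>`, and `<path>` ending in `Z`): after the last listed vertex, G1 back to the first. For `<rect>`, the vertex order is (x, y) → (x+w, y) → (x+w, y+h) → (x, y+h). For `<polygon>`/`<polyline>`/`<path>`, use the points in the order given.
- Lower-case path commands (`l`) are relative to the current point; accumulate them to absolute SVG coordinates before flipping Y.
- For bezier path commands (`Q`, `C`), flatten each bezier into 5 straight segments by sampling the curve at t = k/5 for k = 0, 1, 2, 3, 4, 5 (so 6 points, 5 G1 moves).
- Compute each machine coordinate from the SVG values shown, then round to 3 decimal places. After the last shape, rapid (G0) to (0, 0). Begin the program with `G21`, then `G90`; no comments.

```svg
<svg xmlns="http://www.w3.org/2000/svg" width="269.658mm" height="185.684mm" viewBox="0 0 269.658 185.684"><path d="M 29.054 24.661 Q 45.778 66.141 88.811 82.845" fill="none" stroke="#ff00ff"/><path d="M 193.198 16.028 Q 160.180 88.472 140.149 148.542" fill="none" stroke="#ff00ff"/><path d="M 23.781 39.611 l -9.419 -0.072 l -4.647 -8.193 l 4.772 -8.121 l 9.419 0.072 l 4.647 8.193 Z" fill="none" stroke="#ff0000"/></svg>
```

G21
G90
G0 X29.054 Y161.023
M3 S417
G1 X36.796 Y145.422 F1899
G1 X46.643 Y131.803
G1 X58.594 Y120.166
G1 X72.650 Y110.512
G1 X88.811 Y102.839
G0 X193.198 Y169.656
M3 S417
G1 X180.510 Y141.173 F1899
G1 X168.862 Y113.681
G1 X158.252 Y87.178
G1 X148.681 Y61.665
G1 X140.149 Y37.142
G0 X23.781 Y146.073
M3 S936
G1 X14.362 Y146.145 F1106
G1 X9.715 Y154.338
G1 X14.487 Y162.459
G1 X23.906 Y162.387
G1 X28.553 Y154.194
G1 X23.781 Y146.073
M5
G0 X0.000 Y0.000

viewBox `0 0 269.658 185.684` with mm width/height → 1 unit = 1 mm. Flip: y_m = 185.684 − y_svg.

**Shape 1** — `<path>` quadratic bezier, stroke `#ff00ff` → score (S417, F1899). Control points (SVG): P0=(29.054,24.661), P1=(45.778,66.141), P2=(88.811,82.845); sampled at t=k/5. Machine vertices: (29.054,161.023) → (36.796,145.422) → (46.643,131.803) → (58.594,120.166) → (72.650,110.512) → (88.811,102.839). Open path.

**Shape 2** — `<path>` quadratic bezier, stroke `#ff00ff` → score (S417, F1899). Control points (SVG): P0=(193.198,16.028), P1=(160.180,88.472), P2=(140.149,148.542); sampled at t=k/5. Machine vertices: (193.198,169.656) → (180.510,141.173) → (168.862,113.681) → (158.252,87.178) → (148.681,61.665) → (140.149,37.142). Open path.

**Shape 3** — `<path>` regular polygon, stroke `#ff0000` → cut (S936, F1106). Machine vertices: (23.781,146.073) → (14.362,146.145) → (9.715,154.338) → (14.487,162.459) → (23.906,162.387) → (28.553,154.194) → (23.781,146.073). Closed: final G1 returns to the first vertex.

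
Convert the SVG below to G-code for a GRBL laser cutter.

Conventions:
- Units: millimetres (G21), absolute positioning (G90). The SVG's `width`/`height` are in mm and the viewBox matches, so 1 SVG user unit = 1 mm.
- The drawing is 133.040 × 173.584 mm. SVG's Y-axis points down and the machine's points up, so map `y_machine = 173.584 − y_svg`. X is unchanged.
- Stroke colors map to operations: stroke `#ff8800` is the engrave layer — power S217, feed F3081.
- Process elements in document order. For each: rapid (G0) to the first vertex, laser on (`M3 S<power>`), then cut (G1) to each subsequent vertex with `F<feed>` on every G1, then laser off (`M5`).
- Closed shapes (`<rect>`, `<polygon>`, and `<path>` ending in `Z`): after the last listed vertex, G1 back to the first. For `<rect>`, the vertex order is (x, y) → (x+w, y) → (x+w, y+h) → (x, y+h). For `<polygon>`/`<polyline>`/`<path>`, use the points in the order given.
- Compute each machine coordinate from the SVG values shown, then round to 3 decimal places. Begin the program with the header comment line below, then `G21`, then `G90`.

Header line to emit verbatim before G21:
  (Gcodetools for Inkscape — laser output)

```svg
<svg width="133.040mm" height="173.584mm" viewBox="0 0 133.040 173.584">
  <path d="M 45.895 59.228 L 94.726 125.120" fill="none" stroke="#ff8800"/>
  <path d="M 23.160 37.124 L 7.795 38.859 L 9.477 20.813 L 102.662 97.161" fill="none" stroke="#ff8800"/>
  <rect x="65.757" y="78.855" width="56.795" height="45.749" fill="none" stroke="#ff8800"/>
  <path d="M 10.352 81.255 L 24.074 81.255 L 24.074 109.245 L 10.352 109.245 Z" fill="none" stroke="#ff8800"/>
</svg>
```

(Gcodetools for Inkscape — laser output)
G21
G90
G0 X45.895 Y114.356
M3 S217
G1 X94.726 Y48.464 F3081
M5
G0 X23.160 Y136.460
M3 S217
G1 X7.795 Y134.725 F3081
G1 X9.477 Y152.771 F3081
G1 X102.662 Y76.423 F3081
M5
G0 X65.757 Y94.729
M3 S217
G1 X122.552 Y94.729 F3081
G1 X122.552 Y48.980 F3081
G1 X65.757 Y48.980 F3081
G1 X65.757 Y94.729 F3081
M5
G0 X10.352 Y92.329
M3 S217
G1 X24.074 Y92.329 F3081
G1 X24.074 Y64.339 F3081
G1 X10.352 Y64.339 F3081
G1 X10.352 Y92.329 F3081
M5

1 u = 1 mm; y_m = 173.584 − y.

[1] `<path>` line segment, #ff8800→engrave S217 F3081: (45.895,114.356) → (94.726,48.464)

[2] `<path>` open polyline, #ff8800→engrave S217 F3081: (23.160,136.460) → (7.795,134.725) → (9.477,152.771) → (102.662,76.423)

[3] `<rect>` rectangle, #ff8800→engrave S217 F3081: (65.757,94.729) → (122.552,94.729) → (122.552,48.980) → (65.757,48.980) → (65.757,94.729) (closed)

[4] `<path>` rectangle, #ff8800→engrave S217 F3081: (10.352,92.329) → (24.074,92.329) → (24.074,64.339) → (10.352,64.339) → (10.352,92.329) (closed)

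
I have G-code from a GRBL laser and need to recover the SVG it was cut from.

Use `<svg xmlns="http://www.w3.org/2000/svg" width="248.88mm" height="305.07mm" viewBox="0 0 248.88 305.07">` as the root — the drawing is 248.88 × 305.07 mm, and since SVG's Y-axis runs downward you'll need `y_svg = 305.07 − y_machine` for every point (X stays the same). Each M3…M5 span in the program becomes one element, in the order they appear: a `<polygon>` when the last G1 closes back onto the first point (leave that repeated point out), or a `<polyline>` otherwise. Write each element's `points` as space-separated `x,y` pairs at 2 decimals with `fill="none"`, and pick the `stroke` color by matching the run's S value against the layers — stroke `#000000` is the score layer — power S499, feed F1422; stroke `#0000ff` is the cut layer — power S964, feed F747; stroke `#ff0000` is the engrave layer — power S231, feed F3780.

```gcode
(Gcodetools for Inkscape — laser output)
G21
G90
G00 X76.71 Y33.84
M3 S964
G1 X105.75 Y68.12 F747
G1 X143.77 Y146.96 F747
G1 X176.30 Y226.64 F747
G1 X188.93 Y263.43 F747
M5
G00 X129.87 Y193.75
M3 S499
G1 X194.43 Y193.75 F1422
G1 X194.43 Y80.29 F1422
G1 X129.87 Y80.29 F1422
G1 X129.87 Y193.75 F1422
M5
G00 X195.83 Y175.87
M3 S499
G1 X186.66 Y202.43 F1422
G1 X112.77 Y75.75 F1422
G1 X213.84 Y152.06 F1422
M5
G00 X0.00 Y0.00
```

Machine Y-up, SVG Y-down with viewBox height 305.07, so y_svg = 305.07 − y_machine; X carries over.

Run 1: S964 ⇒ cut layer `#0000ff`. The run is open, so emit a `<polyline>` with points (Y-flipped): 76.71,271.23 105.75,236.95 143.77,158.11 176.30,78.43 188.93,41.64.

Run 2: S499 ⇒ score layer `#000000`. The run returns to its start, so emit a `<polygon>` with points (Y-flipped): 129.87,111.32 194.43,111.32 194.43,224.78 129.87,224.78.

Run 3: power S499 maps to stroke `#000000` (score). The run is open, so emit a `<polyline>` with points (Y-flipped): 195.83,129.20 186.66,102.64 112.77,229.32 213.84,153.01.

<svg xmlns="http://www.w3.org/2000/svg" width="248.88mm" height="305.07mm" viewBox="0 0 248.88 305.07">
  <polyline points="76.71,271.23 105.75,236.95 143.77,158.11 176.30,78.43 188.93,41.64" fill="none" stroke="#0000ff"/>
  <polygon points="129.87,111.32 194.43,111.32 194.43,224.78 129.87,224.78" fill="none" stroke="#000000"/>
  <polyline points="195.83,129.20 186.66,102.64 112.77,229.32 213.84,153.01" fill="none" stroke="#000000"/>
</svg>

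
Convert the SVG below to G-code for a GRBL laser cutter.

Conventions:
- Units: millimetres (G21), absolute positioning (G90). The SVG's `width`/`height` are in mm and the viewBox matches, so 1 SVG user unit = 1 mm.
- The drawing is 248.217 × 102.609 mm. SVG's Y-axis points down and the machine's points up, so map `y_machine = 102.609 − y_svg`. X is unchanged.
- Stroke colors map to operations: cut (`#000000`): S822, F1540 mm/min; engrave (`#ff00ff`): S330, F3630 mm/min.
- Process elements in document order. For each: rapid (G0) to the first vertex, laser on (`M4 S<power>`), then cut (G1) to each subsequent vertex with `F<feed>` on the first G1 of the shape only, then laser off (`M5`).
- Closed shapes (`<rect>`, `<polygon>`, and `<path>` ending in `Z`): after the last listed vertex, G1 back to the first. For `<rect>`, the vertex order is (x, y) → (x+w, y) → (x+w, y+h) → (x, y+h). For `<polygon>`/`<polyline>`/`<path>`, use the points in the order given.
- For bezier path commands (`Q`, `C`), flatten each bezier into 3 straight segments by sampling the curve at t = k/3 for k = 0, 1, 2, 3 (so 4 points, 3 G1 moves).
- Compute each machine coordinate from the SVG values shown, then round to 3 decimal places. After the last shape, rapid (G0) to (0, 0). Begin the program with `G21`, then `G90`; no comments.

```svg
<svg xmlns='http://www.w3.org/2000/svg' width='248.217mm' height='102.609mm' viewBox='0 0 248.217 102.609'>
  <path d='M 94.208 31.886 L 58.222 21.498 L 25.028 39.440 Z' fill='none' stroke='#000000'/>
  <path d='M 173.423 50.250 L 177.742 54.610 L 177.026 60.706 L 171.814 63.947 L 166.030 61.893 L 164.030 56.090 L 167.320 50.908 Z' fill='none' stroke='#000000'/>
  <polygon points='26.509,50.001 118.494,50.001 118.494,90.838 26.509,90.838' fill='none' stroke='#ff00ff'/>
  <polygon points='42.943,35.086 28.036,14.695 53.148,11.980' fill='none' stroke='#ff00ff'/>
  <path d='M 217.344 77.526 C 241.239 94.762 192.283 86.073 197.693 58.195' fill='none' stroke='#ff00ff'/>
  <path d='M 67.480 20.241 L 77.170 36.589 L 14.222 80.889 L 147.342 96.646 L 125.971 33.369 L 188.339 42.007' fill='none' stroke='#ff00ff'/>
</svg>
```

G21
G90
G0 X94.208 Y70.723
M4 S822
G1 X58.222 Y81.111 F1540
G1 X25.028 Y63.169
G1 X94.208 Y70.723
M5
G0 X173.423 Y52.359
M4 S822
G1 X177.742 Y47.999 F1540
G1 X177.026 Y41.903
G1 X171.814 Y38.662
G1 X166.030 Y40.716
G1 X164.030 Y46.519
G1 X167.320 Y51.701
G1 X173.423 Y52.359
M5
G0 X26.509 Y52.608
M4 S330
G1 X118.494 Y52.608 F3630
G1 X118.494 Y11.771
G1 X26.509 Y11.771
G1 X26.509 Y52.608
M5
G0 X42.943 Y67.523
M4 S330
G1 X28.036 Y87.914 F3630
G1 X53.148 Y90.629
G1 X42.943 Y67.523
M5
G0 X217.344 Y25.083
M4 S330
G1 X221.667 Y16.239 F3630
G1 X205.693 Y23.182
G1 X197.693 Y44.414
M5
G0 X67.480 Y82.368
M4 S330
G1 X77.170 Y66.020 F3630
G1 X14.222 Y21.720
G1 X147.342 Y5.963
G1 X125.971 Y69.240
G1 X188.339 Y60.602
M5
G0 X0.000 Y0.000

1 u = 1 mm; y_m = 102.609 − y.

[1] `<path>` closed polygon, #000000→cut S822 F1540: (94.208,70.723) → (58.222,81.111) → (25.028,63.169) → (94.208,70.723) (closed)

[2] `<path>` regular polygon, #000000→cut S822 F1540: (173.423,52.359) → (177.742,47.999) → (177.026,41.903) → (171.814,38.662) → (166.030,40.716) → (164.030,46.519) → (167.320,51.701) → (173.423,52.359) (closed)

[3] `<polygon>` rectangle, #ff00ff→engrave S330 F3630: (26.509,52.608) → (118.494,52.608) → (118.494,11.771) → (26.509,11.771) → (26.509,52.608) (closed)

[4] `<polygon>` regular polygon, #ff00ff→engrave S330 F3630: (42.943,67.523) → (28.036,87.914) → (53.148,90.629) → (42.943,67.523) (closed)

[5] `<path>` cubic bezier, #ff00ff→engrave S330 F3630: (217.344,25.083) → (221.667,16.239) → (205.693,23.182) → (197.693,44.414)

[6] `<path>` open polyline, #ff00ff→engrave S330 F3630: (67.480,82.368) → (77.170,66.020) → (14.222,21.720) → (147.342,5.963) → (125.971,69.240) → (188.339,60.602)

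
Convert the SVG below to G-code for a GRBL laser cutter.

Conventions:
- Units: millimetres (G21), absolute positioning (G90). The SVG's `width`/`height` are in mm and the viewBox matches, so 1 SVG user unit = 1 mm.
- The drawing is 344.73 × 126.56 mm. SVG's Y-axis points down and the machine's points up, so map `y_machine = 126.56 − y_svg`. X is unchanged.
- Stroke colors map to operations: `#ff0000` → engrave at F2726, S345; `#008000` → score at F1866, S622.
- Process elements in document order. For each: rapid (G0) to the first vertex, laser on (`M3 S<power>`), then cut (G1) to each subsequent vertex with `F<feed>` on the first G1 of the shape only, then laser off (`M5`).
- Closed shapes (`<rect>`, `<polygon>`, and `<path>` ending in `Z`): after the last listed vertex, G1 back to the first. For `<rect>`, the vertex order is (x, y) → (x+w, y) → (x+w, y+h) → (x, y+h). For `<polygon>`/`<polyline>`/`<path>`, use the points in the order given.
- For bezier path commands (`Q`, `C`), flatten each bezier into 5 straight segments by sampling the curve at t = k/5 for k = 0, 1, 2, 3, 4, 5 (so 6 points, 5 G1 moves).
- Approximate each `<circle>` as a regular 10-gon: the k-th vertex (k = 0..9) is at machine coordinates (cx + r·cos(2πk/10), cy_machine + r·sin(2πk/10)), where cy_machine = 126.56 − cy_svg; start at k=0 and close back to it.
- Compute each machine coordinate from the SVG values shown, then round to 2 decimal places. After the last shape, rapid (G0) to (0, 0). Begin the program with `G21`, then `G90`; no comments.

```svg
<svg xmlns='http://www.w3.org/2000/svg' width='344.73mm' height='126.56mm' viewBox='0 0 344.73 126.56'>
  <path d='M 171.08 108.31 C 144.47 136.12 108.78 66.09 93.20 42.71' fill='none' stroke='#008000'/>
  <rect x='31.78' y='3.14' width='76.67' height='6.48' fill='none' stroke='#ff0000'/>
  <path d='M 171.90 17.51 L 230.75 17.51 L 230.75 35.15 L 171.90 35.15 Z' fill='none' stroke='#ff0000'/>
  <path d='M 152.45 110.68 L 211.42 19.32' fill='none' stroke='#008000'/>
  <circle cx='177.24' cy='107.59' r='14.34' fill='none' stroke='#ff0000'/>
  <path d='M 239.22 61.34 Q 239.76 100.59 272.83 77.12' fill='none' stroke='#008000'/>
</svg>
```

Since the viewBox matches the mm dimensions, user units are millimetres directly. The only transform is the Y-flip y_m = 126.56 − y_svg.

Shape 1 is a cubic bezier drawn with `<path>`. Its stroke #008000 means score at S622, F1866. After flipping Y the toolpath is (171.08,18.25) → (154.26,12.15) → (136.66,22.59) → (119.68,42.65) → (104.73,65.38) → (93.20,83.85).

Shape 2 is a rectangle drawn with `<rect>`. Its stroke #ff0000 means engrave at S345, F2726. After flipping Y the toolpath is (31.78,123.42) → (108.45,123.42) → (108.45,116.94) → (31.78,116.94) → (31.78,123.42), returning to the start.

Shape 3 is a rectangle drawn with `<path>`. Its stroke #ff0000 means engrave at S345, F2726. After flipping Y the toolpath is (171.90,109.05) → (230.75,109.05) → (230.75,91.41) → (171.90,91.41) → (171.90,109.05), returning to the start.

Shape 4 is a line segment drawn with `<path>`. Its stroke #008000 means score at S622, F1866. After flipping Y the toolpath is (152.45,15.88) → (211.42,107.24).

Shape 5 is a circle drawn with `<circle>`. Its stroke #ff0000 means engrave at S345, F2726. After flipping Y the toolpath is (191.58,18.97) → (188.84,27.40) → (181.67,32.61) → (172.81,32.61) → (165.64,27.40) → (162.90,18.97) → (165.64,10.54) → (172.81,5.33) → (181.67,5.33) → (188.84,10.54) → (191.58,18.97), returning to the start.

Shape 6 is a quadratic bezier drawn with `<path>`. Its stroke #008000 means score at S622, F1866. After flipping Y the toolpath is (239.22,65.22) → (240.74,52.03) → (244.86,43.86) → (251.58,40.70) → (260.90,42.56) → (272.83,49.44).

G21
G90
G0 X171.08 Y18.25
M3 S622
G1 X154.26 Y12.15 F1866
G1 X136.66 Y22.59
G1 X119.68 Y42.65
G1 X104.73 Y65.38
G1 X93.20 Y83.85
M5
G0 X31.78 Y123.42
M3 S345
G1 X108.45 Y123.42 F2726
G1 X108.45 Y116.94
G1 X31.78 Y116.94
G1 X31.78 Y123.42
M5
G0 X171.90 Y109.05
M3 S345
G1 X230.75 Y109.05 F2726
G1 X230.75 Y91.41
G1 X171.90 Y91.41
G1 X171.90 Y109.05
M5
G0 X152.45 Y15.88
M3 S622
G1 X211.42 Y107.24 F1866
M5
G0 X191.58 Y18.97
M3 S345
G1 X188.84 Y27.40 F2726
G1 X181.67 Y32.61
G1 X172.81 Y32.61
G1 X165.64 Y27.40
G1 X162.90 Y18.97
G1 X165.64 Y10.54
G1 X172.81 Y5.33
G1 X181.67 Y5.33
G1 X188.84 Y10.54
G1 X191.58 Y18.97
M5
G0 X239.22 Y65.22
M3 S622
G1 X240.74 Y52.03 F1866
G1 X244.86 Y43.86
G1 X251.58 Y40.70
G1 X260.90 Y42.56
G1 X272.83 Y49.44
M5
G0 X0.00 Y0.00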